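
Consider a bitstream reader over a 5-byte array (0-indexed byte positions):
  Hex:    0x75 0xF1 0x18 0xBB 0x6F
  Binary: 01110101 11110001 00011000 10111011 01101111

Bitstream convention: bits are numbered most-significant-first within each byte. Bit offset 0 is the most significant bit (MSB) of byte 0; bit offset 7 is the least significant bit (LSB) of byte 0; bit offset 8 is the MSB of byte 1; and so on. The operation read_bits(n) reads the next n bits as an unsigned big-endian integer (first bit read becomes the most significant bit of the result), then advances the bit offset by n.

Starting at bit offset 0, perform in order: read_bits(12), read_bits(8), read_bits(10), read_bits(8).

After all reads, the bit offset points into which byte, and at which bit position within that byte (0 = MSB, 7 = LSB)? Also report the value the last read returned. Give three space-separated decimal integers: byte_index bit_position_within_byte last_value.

Read 1: bits[0:12] width=12 -> value=1887 (bin 011101011111); offset now 12 = byte 1 bit 4; 28 bits remain
Read 2: bits[12:20] width=8 -> value=17 (bin 00010001); offset now 20 = byte 2 bit 4; 20 bits remain
Read 3: bits[20:30] width=10 -> value=558 (bin 1000101110); offset now 30 = byte 3 bit 6; 10 bits remain
Read 4: bits[30:38] width=8 -> value=219 (bin 11011011); offset now 38 = byte 4 bit 6; 2 bits remain

Answer: 4 6 219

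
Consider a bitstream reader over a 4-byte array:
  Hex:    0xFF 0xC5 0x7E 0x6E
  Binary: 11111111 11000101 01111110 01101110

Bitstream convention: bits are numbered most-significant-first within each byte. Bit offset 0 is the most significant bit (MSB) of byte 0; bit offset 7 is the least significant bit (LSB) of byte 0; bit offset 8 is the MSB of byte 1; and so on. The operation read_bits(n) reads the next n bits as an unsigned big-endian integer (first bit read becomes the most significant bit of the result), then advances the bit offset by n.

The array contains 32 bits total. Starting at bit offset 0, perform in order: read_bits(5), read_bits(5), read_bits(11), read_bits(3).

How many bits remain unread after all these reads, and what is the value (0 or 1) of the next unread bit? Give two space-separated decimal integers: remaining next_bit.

Read 1: bits[0:5] width=5 -> value=31 (bin 11111); offset now 5 = byte 0 bit 5; 27 bits remain
Read 2: bits[5:10] width=5 -> value=31 (bin 11111); offset now 10 = byte 1 bit 2; 22 bits remain
Read 3: bits[10:21] width=11 -> value=175 (bin 00010101111); offset now 21 = byte 2 bit 5; 11 bits remain
Read 4: bits[21:24] width=3 -> value=6 (bin 110); offset now 24 = byte 3 bit 0; 8 bits remain

Answer: 8 0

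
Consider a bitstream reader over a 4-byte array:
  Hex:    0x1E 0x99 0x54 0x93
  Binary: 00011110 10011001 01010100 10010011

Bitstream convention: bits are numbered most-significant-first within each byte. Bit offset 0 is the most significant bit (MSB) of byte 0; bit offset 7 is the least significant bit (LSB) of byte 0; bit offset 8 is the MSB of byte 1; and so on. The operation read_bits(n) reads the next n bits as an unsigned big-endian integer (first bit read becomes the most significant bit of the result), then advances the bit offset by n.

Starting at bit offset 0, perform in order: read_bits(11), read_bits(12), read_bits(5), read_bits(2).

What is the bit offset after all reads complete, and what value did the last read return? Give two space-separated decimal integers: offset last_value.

Answer: 30 0

Derivation:
Read 1: bits[0:11] width=11 -> value=244 (bin 00011110100); offset now 11 = byte 1 bit 3; 21 bits remain
Read 2: bits[11:23] width=12 -> value=3242 (bin 110010101010); offset now 23 = byte 2 bit 7; 9 bits remain
Read 3: bits[23:28] width=5 -> value=9 (bin 01001); offset now 28 = byte 3 bit 4; 4 bits remain
Read 4: bits[28:30] width=2 -> value=0 (bin 00); offset now 30 = byte 3 bit 6; 2 bits remain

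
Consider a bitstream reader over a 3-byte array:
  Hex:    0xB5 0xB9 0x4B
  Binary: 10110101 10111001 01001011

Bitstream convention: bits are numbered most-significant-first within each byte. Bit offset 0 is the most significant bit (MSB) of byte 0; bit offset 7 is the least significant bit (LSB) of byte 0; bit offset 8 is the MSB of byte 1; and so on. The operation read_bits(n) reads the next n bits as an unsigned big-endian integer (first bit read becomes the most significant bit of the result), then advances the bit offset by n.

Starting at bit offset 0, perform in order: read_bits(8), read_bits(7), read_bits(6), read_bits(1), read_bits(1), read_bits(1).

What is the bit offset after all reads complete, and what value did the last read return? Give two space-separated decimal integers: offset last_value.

Answer: 24 1

Derivation:
Read 1: bits[0:8] width=8 -> value=181 (bin 10110101); offset now 8 = byte 1 bit 0; 16 bits remain
Read 2: bits[8:15] width=7 -> value=92 (bin 1011100); offset now 15 = byte 1 bit 7; 9 bits remain
Read 3: bits[15:21] width=6 -> value=41 (bin 101001); offset now 21 = byte 2 bit 5; 3 bits remain
Read 4: bits[21:22] width=1 -> value=0 (bin 0); offset now 22 = byte 2 bit 6; 2 bits remain
Read 5: bits[22:23] width=1 -> value=1 (bin 1); offset now 23 = byte 2 bit 7; 1 bits remain
Read 6: bits[23:24] width=1 -> value=1 (bin 1); offset now 24 = byte 3 bit 0; 0 bits remain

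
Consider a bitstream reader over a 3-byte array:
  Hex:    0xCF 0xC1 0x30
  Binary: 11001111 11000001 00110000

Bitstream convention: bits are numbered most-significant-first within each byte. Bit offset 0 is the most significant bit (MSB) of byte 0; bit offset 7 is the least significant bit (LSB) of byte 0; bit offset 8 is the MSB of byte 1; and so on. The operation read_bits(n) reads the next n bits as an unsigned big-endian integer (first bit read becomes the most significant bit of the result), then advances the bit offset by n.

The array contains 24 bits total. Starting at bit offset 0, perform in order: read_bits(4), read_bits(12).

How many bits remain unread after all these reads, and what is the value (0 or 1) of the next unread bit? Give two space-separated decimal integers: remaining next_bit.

Answer: 8 0

Derivation:
Read 1: bits[0:4] width=4 -> value=12 (bin 1100); offset now 4 = byte 0 bit 4; 20 bits remain
Read 2: bits[4:16] width=12 -> value=4033 (bin 111111000001); offset now 16 = byte 2 bit 0; 8 bits remain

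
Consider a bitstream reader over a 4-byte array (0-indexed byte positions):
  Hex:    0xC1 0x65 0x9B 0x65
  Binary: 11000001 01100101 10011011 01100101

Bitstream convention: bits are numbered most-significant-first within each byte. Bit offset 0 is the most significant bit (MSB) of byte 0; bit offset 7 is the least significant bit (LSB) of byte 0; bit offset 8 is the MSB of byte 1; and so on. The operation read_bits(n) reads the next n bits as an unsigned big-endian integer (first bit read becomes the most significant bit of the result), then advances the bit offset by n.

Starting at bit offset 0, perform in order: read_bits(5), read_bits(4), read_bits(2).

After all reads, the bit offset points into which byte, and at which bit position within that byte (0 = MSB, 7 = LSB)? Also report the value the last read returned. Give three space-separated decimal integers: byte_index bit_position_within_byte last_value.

Answer: 1 3 3

Derivation:
Read 1: bits[0:5] width=5 -> value=24 (bin 11000); offset now 5 = byte 0 bit 5; 27 bits remain
Read 2: bits[5:9] width=4 -> value=2 (bin 0010); offset now 9 = byte 1 bit 1; 23 bits remain
Read 3: bits[9:11] width=2 -> value=3 (bin 11); offset now 11 = byte 1 bit 3; 21 bits remain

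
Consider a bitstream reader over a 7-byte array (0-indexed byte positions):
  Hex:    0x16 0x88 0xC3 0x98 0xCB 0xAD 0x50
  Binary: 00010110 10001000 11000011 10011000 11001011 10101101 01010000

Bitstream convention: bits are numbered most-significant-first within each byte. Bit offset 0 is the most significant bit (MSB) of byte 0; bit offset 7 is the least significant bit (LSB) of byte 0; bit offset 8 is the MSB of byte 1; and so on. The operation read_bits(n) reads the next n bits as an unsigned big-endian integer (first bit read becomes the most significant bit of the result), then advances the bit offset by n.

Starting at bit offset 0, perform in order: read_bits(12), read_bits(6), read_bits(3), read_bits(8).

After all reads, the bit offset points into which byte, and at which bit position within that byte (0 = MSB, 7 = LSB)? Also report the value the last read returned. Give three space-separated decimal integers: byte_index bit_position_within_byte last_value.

Read 1: bits[0:12] width=12 -> value=360 (bin 000101101000); offset now 12 = byte 1 bit 4; 44 bits remain
Read 2: bits[12:18] width=6 -> value=35 (bin 100011); offset now 18 = byte 2 bit 2; 38 bits remain
Read 3: bits[18:21] width=3 -> value=0 (bin 000); offset now 21 = byte 2 bit 5; 35 bits remain
Read 4: bits[21:29] width=8 -> value=115 (bin 01110011); offset now 29 = byte 3 bit 5; 27 bits remain

Answer: 3 5 115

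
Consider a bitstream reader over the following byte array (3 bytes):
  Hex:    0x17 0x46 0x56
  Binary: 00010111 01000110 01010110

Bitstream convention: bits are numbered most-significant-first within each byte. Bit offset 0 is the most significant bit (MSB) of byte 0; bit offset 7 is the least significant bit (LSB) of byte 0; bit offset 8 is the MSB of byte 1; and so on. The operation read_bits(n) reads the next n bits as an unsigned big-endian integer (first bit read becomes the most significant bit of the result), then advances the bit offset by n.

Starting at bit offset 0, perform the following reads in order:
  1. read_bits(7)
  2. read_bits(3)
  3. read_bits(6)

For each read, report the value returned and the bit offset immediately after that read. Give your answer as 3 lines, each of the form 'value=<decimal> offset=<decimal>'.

Read 1: bits[0:7] width=7 -> value=11 (bin 0001011); offset now 7 = byte 0 bit 7; 17 bits remain
Read 2: bits[7:10] width=3 -> value=5 (bin 101); offset now 10 = byte 1 bit 2; 14 bits remain
Read 3: bits[10:16] width=6 -> value=6 (bin 000110); offset now 16 = byte 2 bit 0; 8 bits remain

Answer: value=11 offset=7
value=5 offset=10
value=6 offset=16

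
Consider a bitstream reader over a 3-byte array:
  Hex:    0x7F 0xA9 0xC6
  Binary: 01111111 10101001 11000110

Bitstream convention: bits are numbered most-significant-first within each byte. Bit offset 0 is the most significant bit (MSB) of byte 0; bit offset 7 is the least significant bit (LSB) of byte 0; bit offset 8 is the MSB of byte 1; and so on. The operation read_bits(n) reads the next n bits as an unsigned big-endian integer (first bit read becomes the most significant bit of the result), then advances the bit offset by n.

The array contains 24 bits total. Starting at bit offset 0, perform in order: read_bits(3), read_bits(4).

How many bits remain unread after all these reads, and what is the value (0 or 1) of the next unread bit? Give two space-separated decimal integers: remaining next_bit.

Read 1: bits[0:3] width=3 -> value=3 (bin 011); offset now 3 = byte 0 bit 3; 21 bits remain
Read 2: bits[3:7] width=4 -> value=15 (bin 1111); offset now 7 = byte 0 bit 7; 17 bits remain

Answer: 17 1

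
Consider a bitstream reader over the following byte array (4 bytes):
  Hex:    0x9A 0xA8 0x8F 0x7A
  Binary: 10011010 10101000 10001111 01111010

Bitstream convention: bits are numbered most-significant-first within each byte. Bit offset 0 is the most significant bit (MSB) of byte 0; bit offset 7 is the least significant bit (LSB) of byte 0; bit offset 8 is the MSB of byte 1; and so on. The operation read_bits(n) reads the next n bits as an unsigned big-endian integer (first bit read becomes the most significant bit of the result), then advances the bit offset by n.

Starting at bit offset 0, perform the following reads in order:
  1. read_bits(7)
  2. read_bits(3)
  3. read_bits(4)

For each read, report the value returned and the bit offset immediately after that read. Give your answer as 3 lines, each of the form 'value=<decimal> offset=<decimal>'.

Read 1: bits[0:7] width=7 -> value=77 (bin 1001101); offset now 7 = byte 0 bit 7; 25 bits remain
Read 2: bits[7:10] width=3 -> value=2 (bin 010); offset now 10 = byte 1 bit 2; 22 bits remain
Read 3: bits[10:14] width=4 -> value=10 (bin 1010); offset now 14 = byte 1 bit 6; 18 bits remain

Answer: value=77 offset=7
value=2 offset=10
value=10 offset=14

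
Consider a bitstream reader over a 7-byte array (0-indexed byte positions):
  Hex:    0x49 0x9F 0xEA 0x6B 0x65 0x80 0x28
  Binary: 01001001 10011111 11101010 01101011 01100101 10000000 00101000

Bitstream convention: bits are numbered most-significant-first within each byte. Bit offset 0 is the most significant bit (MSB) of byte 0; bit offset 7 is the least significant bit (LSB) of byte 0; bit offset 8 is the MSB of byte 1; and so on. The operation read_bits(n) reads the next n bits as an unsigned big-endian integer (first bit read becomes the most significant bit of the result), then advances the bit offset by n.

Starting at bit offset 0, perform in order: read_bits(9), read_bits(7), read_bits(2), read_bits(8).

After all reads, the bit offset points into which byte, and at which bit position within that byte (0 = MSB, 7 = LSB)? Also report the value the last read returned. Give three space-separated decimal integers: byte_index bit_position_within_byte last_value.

Read 1: bits[0:9] width=9 -> value=147 (bin 010010011); offset now 9 = byte 1 bit 1; 47 bits remain
Read 2: bits[9:16] width=7 -> value=31 (bin 0011111); offset now 16 = byte 2 bit 0; 40 bits remain
Read 3: bits[16:18] width=2 -> value=3 (bin 11); offset now 18 = byte 2 bit 2; 38 bits remain
Read 4: bits[18:26] width=8 -> value=169 (bin 10101001); offset now 26 = byte 3 bit 2; 30 bits remain

Answer: 3 2 169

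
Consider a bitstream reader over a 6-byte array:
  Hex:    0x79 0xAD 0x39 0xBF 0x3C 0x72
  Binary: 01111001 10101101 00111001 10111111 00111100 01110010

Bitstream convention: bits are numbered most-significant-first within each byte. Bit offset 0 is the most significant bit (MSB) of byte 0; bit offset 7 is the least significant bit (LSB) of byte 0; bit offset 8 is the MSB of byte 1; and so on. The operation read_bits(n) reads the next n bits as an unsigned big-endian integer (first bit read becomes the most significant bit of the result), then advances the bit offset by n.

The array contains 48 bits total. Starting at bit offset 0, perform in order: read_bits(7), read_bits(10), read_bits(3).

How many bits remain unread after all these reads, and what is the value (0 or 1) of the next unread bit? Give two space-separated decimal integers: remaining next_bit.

Read 1: bits[0:7] width=7 -> value=60 (bin 0111100); offset now 7 = byte 0 bit 7; 41 bits remain
Read 2: bits[7:17] width=10 -> value=858 (bin 1101011010); offset now 17 = byte 2 bit 1; 31 bits remain
Read 3: bits[17:20] width=3 -> value=3 (bin 011); offset now 20 = byte 2 bit 4; 28 bits remain

Answer: 28 1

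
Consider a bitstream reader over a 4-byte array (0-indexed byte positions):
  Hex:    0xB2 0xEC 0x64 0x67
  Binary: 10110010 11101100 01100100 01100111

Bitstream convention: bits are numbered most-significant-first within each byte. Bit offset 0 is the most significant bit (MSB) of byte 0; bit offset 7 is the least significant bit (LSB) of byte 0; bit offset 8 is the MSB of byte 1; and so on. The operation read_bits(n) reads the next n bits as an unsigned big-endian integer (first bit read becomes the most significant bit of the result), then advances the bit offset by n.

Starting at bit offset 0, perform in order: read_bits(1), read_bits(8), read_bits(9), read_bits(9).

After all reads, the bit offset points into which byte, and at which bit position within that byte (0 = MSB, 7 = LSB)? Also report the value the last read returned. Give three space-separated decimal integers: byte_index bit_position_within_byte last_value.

Answer: 3 3 291

Derivation:
Read 1: bits[0:1] width=1 -> value=1 (bin 1); offset now 1 = byte 0 bit 1; 31 bits remain
Read 2: bits[1:9] width=8 -> value=101 (bin 01100101); offset now 9 = byte 1 bit 1; 23 bits remain
Read 3: bits[9:18] width=9 -> value=433 (bin 110110001); offset now 18 = byte 2 bit 2; 14 bits remain
Read 4: bits[18:27] width=9 -> value=291 (bin 100100011); offset now 27 = byte 3 bit 3; 5 bits remain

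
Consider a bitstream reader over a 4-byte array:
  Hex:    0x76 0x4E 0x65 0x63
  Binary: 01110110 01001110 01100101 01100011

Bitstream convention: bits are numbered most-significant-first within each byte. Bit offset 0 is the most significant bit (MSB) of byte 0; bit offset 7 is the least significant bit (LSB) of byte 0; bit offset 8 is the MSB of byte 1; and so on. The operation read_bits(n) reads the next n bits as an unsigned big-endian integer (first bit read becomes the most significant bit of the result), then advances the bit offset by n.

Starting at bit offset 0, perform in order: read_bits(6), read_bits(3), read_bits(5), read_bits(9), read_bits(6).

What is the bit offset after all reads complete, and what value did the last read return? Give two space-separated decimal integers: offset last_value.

Read 1: bits[0:6] width=6 -> value=29 (bin 011101); offset now 6 = byte 0 bit 6; 26 bits remain
Read 2: bits[6:9] width=3 -> value=4 (bin 100); offset now 9 = byte 1 bit 1; 23 bits remain
Read 3: bits[9:14] width=5 -> value=19 (bin 10011); offset now 14 = byte 1 bit 6; 18 bits remain
Read 4: bits[14:23] width=9 -> value=306 (bin 100110010); offset now 23 = byte 2 bit 7; 9 bits remain
Read 5: bits[23:29] width=6 -> value=44 (bin 101100); offset now 29 = byte 3 bit 5; 3 bits remain

Answer: 29 44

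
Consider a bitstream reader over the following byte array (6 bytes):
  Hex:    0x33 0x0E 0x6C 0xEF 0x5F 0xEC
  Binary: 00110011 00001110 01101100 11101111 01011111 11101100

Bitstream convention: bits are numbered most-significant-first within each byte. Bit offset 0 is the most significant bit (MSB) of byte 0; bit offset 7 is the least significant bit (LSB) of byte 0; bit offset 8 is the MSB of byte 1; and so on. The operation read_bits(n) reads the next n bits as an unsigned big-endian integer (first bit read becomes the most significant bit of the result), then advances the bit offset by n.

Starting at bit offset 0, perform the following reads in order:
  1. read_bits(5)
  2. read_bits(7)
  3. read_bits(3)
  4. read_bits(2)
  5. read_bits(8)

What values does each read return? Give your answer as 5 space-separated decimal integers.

Answer: 6 48 7 0 217

Derivation:
Read 1: bits[0:5] width=5 -> value=6 (bin 00110); offset now 5 = byte 0 bit 5; 43 bits remain
Read 2: bits[5:12] width=7 -> value=48 (bin 0110000); offset now 12 = byte 1 bit 4; 36 bits remain
Read 3: bits[12:15] width=3 -> value=7 (bin 111); offset now 15 = byte 1 bit 7; 33 bits remain
Read 4: bits[15:17] width=2 -> value=0 (bin 00); offset now 17 = byte 2 bit 1; 31 bits remain
Read 5: bits[17:25] width=8 -> value=217 (bin 11011001); offset now 25 = byte 3 bit 1; 23 bits remain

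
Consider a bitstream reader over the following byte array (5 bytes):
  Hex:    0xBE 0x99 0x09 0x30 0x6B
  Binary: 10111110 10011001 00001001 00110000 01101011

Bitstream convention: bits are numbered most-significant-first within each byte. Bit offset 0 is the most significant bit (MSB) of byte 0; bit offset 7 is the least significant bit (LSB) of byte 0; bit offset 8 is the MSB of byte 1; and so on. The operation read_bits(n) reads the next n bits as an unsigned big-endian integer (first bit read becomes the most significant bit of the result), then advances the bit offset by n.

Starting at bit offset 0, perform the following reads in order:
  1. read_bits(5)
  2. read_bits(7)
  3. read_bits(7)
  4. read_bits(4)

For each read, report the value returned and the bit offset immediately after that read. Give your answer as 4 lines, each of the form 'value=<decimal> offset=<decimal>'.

Answer: value=23 offset=5
value=105 offset=12
value=72 offset=19
value=4 offset=23

Derivation:
Read 1: bits[0:5] width=5 -> value=23 (bin 10111); offset now 5 = byte 0 bit 5; 35 bits remain
Read 2: bits[5:12] width=7 -> value=105 (bin 1101001); offset now 12 = byte 1 bit 4; 28 bits remain
Read 3: bits[12:19] width=7 -> value=72 (bin 1001000); offset now 19 = byte 2 bit 3; 21 bits remain
Read 4: bits[19:23] width=4 -> value=4 (bin 0100); offset now 23 = byte 2 bit 7; 17 bits remain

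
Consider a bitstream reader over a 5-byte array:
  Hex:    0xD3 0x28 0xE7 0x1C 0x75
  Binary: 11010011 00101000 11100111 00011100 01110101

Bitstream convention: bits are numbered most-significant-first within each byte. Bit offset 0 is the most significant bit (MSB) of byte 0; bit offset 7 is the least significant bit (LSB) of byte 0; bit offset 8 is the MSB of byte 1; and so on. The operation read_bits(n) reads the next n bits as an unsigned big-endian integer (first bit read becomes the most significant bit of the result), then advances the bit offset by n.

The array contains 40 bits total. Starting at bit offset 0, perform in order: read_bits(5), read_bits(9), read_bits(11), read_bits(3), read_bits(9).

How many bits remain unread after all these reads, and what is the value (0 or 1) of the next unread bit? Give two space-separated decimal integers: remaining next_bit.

Answer: 3 1

Derivation:
Read 1: bits[0:5] width=5 -> value=26 (bin 11010); offset now 5 = byte 0 bit 5; 35 bits remain
Read 2: bits[5:14] width=9 -> value=202 (bin 011001010); offset now 14 = byte 1 bit 6; 26 bits remain
Read 3: bits[14:25] width=11 -> value=462 (bin 00111001110); offset now 25 = byte 3 bit 1; 15 bits remain
Read 4: bits[25:28] width=3 -> value=1 (bin 001); offset now 28 = byte 3 bit 4; 12 bits remain
Read 5: bits[28:37] width=9 -> value=398 (bin 110001110); offset now 37 = byte 4 bit 5; 3 bits remain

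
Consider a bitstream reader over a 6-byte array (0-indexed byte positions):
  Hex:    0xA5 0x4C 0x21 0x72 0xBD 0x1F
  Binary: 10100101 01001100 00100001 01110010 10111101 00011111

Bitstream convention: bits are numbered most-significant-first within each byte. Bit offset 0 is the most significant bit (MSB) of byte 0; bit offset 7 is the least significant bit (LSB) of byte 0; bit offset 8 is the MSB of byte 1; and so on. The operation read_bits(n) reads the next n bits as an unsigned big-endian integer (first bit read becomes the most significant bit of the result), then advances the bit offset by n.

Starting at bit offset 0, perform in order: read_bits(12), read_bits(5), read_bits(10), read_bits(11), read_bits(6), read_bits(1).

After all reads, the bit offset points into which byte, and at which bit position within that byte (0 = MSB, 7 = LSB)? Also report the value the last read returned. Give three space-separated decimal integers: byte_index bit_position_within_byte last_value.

Answer: 5 5 1

Derivation:
Read 1: bits[0:12] width=12 -> value=2644 (bin 101001010100); offset now 12 = byte 1 bit 4; 36 bits remain
Read 2: bits[12:17] width=5 -> value=24 (bin 11000); offset now 17 = byte 2 bit 1; 31 bits remain
Read 3: bits[17:27] width=10 -> value=267 (bin 0100001011); offset now 27 = byte 3 bit 3; 21 bits remain
Read 4: bits[27:38] width=11 -> value=1199 (bin 10010101111); offset now 38 = byte 4 bit 6; 10 bits remain
Read 5: bits[38:44] width=6 -> value=17 (bin 010001); offset now 44 = byte 5 bit 4; 4 bits remain
Read 6: bits[44:45] width=1 -> value=1 (bin 1); offset now 45 = byte 5 bit 5; 3 bits remain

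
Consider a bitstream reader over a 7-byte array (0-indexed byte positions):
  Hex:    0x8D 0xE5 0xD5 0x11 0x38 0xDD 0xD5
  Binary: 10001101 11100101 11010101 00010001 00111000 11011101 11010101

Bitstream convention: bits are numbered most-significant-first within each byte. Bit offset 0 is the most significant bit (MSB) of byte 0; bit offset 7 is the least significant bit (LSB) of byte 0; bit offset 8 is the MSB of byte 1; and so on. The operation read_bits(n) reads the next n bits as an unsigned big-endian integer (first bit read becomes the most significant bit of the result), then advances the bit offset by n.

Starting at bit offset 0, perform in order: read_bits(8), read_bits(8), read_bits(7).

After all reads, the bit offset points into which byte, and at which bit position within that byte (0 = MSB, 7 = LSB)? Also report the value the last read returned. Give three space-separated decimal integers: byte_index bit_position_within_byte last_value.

Read 1: bits[0:8] width=8 -> value=141 (bin 10001101); offset now 8 = byte 1 bit 0; 48 bits remain
Read 2: bits[8:16] width=8 -> value=229 (bin 11100101); offset now 16 = byte 2 bit 0; 40 bits remain
Read 3: bits[16:23] width=7 -> value=106 (bin 1101010); offset now 23 = byte 2 bit 7; 33 bits remain

Answer: 2 7 106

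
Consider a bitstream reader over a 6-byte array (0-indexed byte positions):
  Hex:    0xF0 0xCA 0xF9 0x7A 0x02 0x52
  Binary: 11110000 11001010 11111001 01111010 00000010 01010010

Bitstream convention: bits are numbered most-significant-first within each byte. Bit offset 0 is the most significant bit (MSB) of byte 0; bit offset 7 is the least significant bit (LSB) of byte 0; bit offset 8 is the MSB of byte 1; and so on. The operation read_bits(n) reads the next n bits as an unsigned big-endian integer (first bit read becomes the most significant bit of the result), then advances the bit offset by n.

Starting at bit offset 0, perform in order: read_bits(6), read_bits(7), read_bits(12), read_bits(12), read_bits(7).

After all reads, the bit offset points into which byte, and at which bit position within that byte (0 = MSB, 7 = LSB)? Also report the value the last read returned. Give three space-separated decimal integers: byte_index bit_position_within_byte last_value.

Answer: 5 4 37

Derivation:
Read 1: bits[0:6] width=6 -> value=60 (bin 111100); offset now 6 = byte 0 bit 6; 42 bits remain
Read 2: bits[6:13] width=7 -> value=25 (bin 0011001); offset now 13 = byte 1 bit 5; 35 bits remain
Read 3: bits[13:25] width=12 -> value=1522 (bin 010111110010); offset now 25 = byte 3 bit 1; 23 bits remain
Read 4: bits[25:37] width=12 -> value=3904 (bin 111101000000); offset now 37 = byte 4 bit 5; 11 bits remain
Read 5: bits[37:44] width=7 -> value=37 (bin 0100101); offset now 44 = byte 5 bit 4; 4 bits remain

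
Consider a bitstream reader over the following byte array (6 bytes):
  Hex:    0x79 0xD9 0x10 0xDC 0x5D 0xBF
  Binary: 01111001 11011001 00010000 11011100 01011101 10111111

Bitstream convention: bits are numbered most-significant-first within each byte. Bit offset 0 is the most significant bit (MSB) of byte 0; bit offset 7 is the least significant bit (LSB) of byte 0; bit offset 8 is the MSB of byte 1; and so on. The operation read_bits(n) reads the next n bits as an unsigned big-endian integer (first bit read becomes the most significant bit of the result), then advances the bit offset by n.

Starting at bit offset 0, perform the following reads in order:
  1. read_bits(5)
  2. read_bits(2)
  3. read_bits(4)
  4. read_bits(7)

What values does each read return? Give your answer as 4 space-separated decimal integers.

Answer: 15 0 14 100

Derivation:
Read 1: bits[0:5] width=5 -> value=15 (bin 01111); offset now 5 = byte 0 bit 5; 43 bits remain
Read 2: bits[5:7] width=2 -> value=0 (bin 00); offset now 7 = byte 0 bit 7; 41 bits remain
Read 3: bits[7:11] width=4 -> value=14 (bin 1110); offset now 11 = byte 1 bit 3; 37 bits remain
Read 4: bits[11:18] width=7 -> value=100 (bin 1100100); offset now 18 = byte 2 bit 2; 30 bits remain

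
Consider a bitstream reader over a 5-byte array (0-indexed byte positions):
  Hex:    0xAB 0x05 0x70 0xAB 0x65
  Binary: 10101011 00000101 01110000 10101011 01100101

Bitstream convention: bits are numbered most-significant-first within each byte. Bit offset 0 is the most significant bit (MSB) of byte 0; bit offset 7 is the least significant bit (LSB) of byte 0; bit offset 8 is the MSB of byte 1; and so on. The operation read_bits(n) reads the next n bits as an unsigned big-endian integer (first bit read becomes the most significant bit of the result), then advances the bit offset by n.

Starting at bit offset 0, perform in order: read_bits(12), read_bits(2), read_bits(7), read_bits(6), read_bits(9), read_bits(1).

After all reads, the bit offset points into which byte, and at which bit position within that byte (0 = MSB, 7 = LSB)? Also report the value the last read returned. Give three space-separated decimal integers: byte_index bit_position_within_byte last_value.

Answer: 4 5 0

Derivation:
Read 1: bits[0:12] width=12 -> value=2736 (bin 101010110000); offset now 12 = byte 1 bit 4; 28 bits remain
Read 2: bits[12:14] width=2 -> value=1 (bin 01); offset now 14 = byte 1 bit 6; 26 bits remain
Read 3: bits[14:21] width=7 -> value=46 (bin 0101110); offset now 21 = byte 2 bit 5; 19 bits remain
Read 4: bits[21:27] width=6 -> value=5 (bin 000101); offset now 27 = byte 3 bit 3; 13 bits remain
Read 5: bits[27:36] width=9 -> value=182 (bin 010110110); offset now 36 = byte 4 bit 4; 4 bits remain
Read 6: bits[36:37] width=1 -> value=0 (bin 0); offset now 37 = byte 4 bit 5; 3 bits remain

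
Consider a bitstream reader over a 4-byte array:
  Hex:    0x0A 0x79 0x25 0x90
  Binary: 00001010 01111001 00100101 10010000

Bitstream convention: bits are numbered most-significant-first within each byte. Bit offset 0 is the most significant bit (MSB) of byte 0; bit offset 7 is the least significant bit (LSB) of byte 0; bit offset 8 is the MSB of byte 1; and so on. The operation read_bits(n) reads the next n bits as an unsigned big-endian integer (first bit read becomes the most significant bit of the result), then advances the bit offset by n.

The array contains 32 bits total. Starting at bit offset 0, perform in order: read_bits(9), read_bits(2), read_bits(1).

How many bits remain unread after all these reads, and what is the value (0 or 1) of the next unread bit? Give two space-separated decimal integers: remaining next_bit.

Read 1: bits[0:9] width=9 -> value=20 (bin 000010100); offset now 9 = byte 1 bit 1; 23 bits remain
Read 2: bits[9:11] width=2 -> value=3 (bin 11); offset now 11 = byte 1 bit 3; 21 bits remain
Read 3: bits[11:12] width=1 -> value=1 (bin 1); offset now 12 = byte 1 bit 4; 20 bits remain

Answer: 20 1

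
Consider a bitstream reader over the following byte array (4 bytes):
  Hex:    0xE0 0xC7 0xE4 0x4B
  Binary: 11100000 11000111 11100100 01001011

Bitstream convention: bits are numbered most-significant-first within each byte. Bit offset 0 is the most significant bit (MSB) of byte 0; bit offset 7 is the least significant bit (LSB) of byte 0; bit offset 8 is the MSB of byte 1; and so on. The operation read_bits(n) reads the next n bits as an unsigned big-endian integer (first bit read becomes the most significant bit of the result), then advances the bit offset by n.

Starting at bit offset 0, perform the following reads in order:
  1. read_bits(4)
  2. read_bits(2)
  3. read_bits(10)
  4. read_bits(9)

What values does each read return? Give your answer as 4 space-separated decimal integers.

Read 1: bits[0:4] width=4 -> value=14 (bin 1110); offset now 4 = byte 0 bit 4; 28 bits remain
Read 2: bits[4:6] width=2 -> value=0 (bin 00); offset now 6 = byte 0 bit 6; 26 bits remain
Read 3: bits[6:16] width=10 -> value=199 (bin 0011000111); offset now 16 = byte 2 bit 0; 16 bits remain
Read 4: bits[16:25] width=9 -> value=456 (bin 111001000); offset now 25 = byte 3 bit 1; 7 bits remain

Answer: 14 0 199 456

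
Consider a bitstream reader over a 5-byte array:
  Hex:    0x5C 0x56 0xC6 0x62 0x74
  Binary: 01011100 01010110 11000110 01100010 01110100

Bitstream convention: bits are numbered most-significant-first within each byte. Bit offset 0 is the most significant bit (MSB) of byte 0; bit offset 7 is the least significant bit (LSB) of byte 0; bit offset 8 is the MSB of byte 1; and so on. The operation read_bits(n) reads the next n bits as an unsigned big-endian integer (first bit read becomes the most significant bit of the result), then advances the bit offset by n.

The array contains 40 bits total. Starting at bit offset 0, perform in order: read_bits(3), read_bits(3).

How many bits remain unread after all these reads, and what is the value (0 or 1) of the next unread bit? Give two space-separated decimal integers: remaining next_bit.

Read 1: bits[0:3] width=3 -> value=2 (bin 010); offset now 3 = byte 0 bit 3; 37 bits remain
Read 2: bits[3:6] width=3 -> value=7 (bin 111); offset now 6 = byte 0 bit 6; 34 bits remain

Answer: 34 0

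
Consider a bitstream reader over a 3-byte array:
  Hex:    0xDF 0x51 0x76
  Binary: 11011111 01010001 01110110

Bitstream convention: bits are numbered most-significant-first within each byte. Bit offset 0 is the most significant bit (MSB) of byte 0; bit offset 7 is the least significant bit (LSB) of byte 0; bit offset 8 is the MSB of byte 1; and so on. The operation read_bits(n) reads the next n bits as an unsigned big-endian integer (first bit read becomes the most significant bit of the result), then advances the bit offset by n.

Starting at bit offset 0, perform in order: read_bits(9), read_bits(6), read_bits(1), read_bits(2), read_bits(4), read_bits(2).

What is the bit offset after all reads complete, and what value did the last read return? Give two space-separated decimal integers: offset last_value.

Read 1: bits[0:9] width=9 -> value=446 (bin 110111110); offset now 9 = byte 1 bit 1; 15 bits remain
Read 2: bits[9:15] width=6 -> value=40 (bin 101000); offset now 15 = byte 1 bit 7; 9 bits remain
Read 3: bits[15:16] width=1 -> value=1 (bin 1); offset now 16 = byte 2 bit 0; 8 bits remain
Read 4: bits[16:18] width=2 -> value=1 (bin 01); offset now 18 = byte 2 bit 2; 6 bits remain
Read 5: bits[18:22] width=4 -> value=13 (bin 1101); offset now 22 = byte 2 bit 6; 2 bits remain
Read 6: bits[22:24] width=2 -> value=2 (bin 10); offset now 24 = byte 3 bit 0; 0 bits remain

Answer: 24 2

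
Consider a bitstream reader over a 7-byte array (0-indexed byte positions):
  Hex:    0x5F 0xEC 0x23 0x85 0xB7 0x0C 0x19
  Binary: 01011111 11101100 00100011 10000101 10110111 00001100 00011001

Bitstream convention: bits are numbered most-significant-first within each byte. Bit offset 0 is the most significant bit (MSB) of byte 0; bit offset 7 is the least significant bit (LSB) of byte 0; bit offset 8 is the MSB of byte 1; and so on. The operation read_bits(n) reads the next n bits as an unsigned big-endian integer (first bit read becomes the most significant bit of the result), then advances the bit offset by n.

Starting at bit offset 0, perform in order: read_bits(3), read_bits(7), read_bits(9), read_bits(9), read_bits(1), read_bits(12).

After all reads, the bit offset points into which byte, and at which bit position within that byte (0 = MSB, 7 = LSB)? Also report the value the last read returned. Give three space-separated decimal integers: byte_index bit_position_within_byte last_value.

Answer: 5 1 2926

Derivation:
Read 1: bits[0:3] width=3 -> value=2 (bin 010); offset now 3 = byte 0 bit 3; 53 bits remain
Read 2: bits[3:10] width=7 -> value=127 (bin 1111111); offset now 10 = byte 1 bit 2; 46 bits remain
Read 3: bits[10:19] width=9 -> value=353 (bin 101100001); offset now 19 = byte 2 bit 3; 37 bits remain
Read 4: bits[19:28] width=9 -> value=56 (bin 000111000); offset now 28 = byte 3 bit 4; 28 bits remain
Read 5: bits[28:29] width=1 -> value=0 (bin 0); offset now 29 = byte 3 bit 5; 27 bits remain
Read 6: bits[29:41] width=12 -> value=2926 (bin 101101101110); offset now 41 = byte 5 bit 1; 15 bits remain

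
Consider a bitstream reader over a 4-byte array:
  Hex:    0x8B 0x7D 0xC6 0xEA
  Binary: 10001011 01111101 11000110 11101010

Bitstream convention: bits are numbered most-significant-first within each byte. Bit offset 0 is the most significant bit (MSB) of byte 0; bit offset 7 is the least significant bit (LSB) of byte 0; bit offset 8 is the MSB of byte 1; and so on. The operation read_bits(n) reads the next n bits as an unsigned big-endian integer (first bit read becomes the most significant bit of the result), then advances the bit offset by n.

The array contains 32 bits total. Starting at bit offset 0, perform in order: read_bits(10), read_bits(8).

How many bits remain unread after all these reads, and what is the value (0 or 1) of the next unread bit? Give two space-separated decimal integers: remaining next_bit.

Read 1: bits[0:10] width=10 -> value=557 (bin 1000101101); offset now 10 = byte 1 bit 2; 22 bits remain
Read 2: bits[10:18] width=8 -> value=247 (bin 11110111); offset now 18 = byte 2 bit 2; 14 bits remain

Answer: 14 0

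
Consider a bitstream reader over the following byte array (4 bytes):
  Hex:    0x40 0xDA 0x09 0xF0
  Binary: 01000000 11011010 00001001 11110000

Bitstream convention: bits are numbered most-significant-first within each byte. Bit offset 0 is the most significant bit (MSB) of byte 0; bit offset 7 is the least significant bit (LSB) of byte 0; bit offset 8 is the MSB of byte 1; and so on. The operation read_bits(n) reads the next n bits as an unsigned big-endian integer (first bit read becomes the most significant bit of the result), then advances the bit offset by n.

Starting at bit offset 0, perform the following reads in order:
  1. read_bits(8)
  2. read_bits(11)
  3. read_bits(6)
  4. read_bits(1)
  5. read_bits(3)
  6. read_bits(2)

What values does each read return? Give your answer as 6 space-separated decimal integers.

Answer: 64 1744 19 1 6 0

Derivation:
Read 1: bits[0:8] width=8 -> value=64 (bin 01000000); offset now 8 = byte 1 bit 0; 24 bits remain
Read 2: bits[8:19] width=11 -> value=1744 (bin 11011010000); offset now 19 = byte 2 bit 3; 13 bits remain
Read 3: bits[19:25] width=6 -> value=19 (bin 010011); offset now 25 = byte 3 bit 1; 7 bits remain
Read 4: bits[25:26] width=1 -> value=1 (bin 1); offset now 26 = byte 3 bit 2; 6 bits remain
Read 5: bits[26:29] width=3 -> value=6 (bin 110); offset now 29 = byte 3 bit 5; 3 bits remain
Read 6: bits[29:31] width=2 -> value=0 (bin 00); offset now 31 = byte 3 bit 7; 1 bits remain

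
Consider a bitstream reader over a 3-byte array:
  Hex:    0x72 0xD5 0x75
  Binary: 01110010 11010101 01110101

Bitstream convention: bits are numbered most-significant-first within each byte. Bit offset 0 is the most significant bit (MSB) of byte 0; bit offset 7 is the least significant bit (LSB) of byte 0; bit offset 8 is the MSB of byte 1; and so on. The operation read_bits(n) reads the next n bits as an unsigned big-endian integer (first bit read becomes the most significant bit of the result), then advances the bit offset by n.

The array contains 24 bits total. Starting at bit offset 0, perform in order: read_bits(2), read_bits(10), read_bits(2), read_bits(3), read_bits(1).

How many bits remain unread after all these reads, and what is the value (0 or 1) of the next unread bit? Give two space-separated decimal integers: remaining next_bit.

Read 1: bits[0:2] width=2 -> value=1 (bin 01); offset now 2 = byte 0 bit 2; 22 bits remain
Read 2: bits[2:12] width=10 -> value=813 (bin 1100101101); offset now 12 = byte 1 bit 4; 12 bits remain
Read 3: bits[12:14] width=2 -> value=1 (bin 01); offset now 14 = byte 1 bit 6; 10 bits remain
Read 4: bits[14:17] width=3 -> value=2 (bin 010); offset now 17 = byte 2 bit 1; 7 bits remain
Read 5: bits[17:18] width=1 -> value=1 (bin 1); offset now 18 = byte 2 bit 2; 6 bits remain

Answer: 6 1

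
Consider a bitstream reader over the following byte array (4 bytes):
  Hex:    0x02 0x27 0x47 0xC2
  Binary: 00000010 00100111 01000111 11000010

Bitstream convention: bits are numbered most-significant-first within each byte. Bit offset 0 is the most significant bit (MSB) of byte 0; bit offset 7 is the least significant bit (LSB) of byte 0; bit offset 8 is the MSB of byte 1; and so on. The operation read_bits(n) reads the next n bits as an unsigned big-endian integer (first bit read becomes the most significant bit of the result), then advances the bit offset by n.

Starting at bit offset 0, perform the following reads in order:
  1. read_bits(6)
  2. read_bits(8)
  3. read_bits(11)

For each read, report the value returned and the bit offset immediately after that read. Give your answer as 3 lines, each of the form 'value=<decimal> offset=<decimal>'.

Answer: value=0 offset=6
value=137 offset=14
value=1679 offset=25

Derivation:
Read 1: bits[0:6] width=6 -> value=0 (bin 000000); offset now 6 = byte 0 bit 6; 26 bits remain
Read 2: bits[6:14] width=8 -> value=137 (bin 10001001); offset now 14 = byte 1 bit 6; 18 bits remain
Read 3: bits[14:25] width=11 -> value=1679 (bin 11010001111); offset now 25 = byte 3 bit 1; 7 bits remain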